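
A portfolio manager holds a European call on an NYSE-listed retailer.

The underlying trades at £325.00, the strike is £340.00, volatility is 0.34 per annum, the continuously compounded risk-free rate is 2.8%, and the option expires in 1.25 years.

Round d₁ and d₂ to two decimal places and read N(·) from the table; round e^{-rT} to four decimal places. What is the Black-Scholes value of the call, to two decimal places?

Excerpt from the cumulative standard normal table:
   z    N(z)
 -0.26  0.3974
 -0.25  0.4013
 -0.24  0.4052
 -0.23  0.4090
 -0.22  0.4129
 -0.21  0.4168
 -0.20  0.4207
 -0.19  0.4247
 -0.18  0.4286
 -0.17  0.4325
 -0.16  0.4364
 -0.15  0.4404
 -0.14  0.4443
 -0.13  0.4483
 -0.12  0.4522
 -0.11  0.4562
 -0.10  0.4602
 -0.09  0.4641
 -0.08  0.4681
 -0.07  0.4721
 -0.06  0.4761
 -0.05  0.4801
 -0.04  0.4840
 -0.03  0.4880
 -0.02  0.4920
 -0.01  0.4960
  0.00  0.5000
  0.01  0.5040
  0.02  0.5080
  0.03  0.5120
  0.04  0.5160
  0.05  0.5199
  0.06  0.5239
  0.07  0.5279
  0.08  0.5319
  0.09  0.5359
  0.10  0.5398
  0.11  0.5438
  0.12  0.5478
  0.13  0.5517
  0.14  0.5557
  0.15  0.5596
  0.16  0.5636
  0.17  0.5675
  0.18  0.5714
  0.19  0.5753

£47.61

σ√T = 0.34 × 1.1180 = 0.3801
d₁ = [ln(325/340) + (0.028 + ½·0.34²)·1.25] / (σ√T) = (-0.0451 + 0.1073) / 0.3801 = 0.1634 which rounds to 0.16
d₂ = 0.1634 − 0.3801 = -0.2167 which rounds to -0.22
e^(−rT) = e^(−0.028·1.25) = 0.9656
N(d₁) = N(0.16) = 0.5636;  N(d₂) = N(-0.22) = 0.4129
C = 325·0.5636 − 340·0.9656·0.4129 = 183.1700 − 135.5567 = 47.6133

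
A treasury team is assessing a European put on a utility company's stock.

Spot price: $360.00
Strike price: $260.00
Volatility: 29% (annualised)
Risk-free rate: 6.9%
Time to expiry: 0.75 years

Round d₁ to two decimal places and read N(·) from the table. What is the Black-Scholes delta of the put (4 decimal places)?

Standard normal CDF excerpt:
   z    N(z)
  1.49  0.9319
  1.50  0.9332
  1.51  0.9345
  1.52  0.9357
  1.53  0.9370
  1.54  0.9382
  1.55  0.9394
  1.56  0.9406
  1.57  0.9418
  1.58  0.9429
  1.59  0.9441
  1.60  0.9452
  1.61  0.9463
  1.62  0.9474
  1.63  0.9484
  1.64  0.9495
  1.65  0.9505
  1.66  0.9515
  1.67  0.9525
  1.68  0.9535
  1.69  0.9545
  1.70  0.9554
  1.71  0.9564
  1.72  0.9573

-0.0516

T = 0.75;  σ√T = 0.2511
d₁ = [ln(360/260) + (0.069 + 0.29²/2)·0.75] / 0.2511 = [0.3254 + 0.0833] / 0.2511 = 1.6274 → 1.63
N(d₁) = N(1.63) = 0.9484
Δ_put = N(d₁) − 1 = 0.9484 − 1 = -0.0516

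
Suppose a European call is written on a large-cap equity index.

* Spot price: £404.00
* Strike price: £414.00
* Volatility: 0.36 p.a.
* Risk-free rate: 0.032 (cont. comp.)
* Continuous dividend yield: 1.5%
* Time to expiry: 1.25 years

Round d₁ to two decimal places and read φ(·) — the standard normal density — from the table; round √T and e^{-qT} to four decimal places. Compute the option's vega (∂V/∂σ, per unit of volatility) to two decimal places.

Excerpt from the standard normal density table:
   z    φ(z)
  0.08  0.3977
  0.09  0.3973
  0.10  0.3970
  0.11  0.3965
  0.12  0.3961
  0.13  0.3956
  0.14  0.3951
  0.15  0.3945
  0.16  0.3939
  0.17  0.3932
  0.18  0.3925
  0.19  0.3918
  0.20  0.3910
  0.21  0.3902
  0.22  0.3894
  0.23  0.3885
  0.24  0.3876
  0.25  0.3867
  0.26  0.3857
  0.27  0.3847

σ√T = 0.36 × 1.1180 = 0.4025
d₁ = [ln(404/414) + (0.032 − 0.015 + ½·0.36²)·1.25] / (σ√T) = (-0.0245 + 0.1022) / 0.4025 = 0.1933 ⇒ 0.19
√T = √1.25 = 1.1180
φ(d₁) = φ(0.19) = 0.3918
e^(−qT) = e^(−0.015·1.25) = 0.9814
vega = S·e^(−qT)·φ(d₁)·√T = 404·0.9814·0.3918·1.1180 = 173.6735

173.67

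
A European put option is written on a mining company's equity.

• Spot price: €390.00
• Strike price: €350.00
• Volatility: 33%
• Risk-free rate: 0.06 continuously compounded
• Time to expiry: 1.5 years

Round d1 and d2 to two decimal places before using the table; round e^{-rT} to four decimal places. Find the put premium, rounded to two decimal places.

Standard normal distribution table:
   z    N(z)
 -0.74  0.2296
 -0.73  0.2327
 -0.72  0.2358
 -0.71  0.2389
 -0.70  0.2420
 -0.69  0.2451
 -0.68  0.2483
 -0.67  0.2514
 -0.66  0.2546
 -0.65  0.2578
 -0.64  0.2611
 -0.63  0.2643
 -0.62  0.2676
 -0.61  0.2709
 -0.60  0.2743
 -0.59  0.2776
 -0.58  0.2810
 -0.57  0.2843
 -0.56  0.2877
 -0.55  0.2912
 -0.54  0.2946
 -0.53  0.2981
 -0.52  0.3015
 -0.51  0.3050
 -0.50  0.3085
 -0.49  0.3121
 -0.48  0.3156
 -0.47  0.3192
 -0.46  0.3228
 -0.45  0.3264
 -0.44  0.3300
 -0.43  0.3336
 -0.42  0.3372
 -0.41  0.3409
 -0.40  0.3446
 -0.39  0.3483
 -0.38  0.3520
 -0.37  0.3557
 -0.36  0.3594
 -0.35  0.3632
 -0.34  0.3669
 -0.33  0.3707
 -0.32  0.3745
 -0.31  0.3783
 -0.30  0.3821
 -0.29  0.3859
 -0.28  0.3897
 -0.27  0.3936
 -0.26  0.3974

€27.85

σ√T = 0.33·√1.5 = 0.4042
d₁ = [ln(390/350) + (0.06 + 0.33²/2)·1.5] / 0.4042 = [0.1082 + 0.1717] / 0.4042 = 0.6925 ≈ 0.69
d₂ = d₁ − σ√T = 0.6925 − 0.4042 = 0.2883 ≈ 0.29
exp(−rT) = exp(−0.06·1.5) = 0.9139
N(−d₂) = N(-0.29) = 0.3859;  N(−d₁) = N(-0.69) = 0.2451
P = 350·0.9139·0.3859 − 390·0.2451 = 123.4359 − 95.5890 = 27.8469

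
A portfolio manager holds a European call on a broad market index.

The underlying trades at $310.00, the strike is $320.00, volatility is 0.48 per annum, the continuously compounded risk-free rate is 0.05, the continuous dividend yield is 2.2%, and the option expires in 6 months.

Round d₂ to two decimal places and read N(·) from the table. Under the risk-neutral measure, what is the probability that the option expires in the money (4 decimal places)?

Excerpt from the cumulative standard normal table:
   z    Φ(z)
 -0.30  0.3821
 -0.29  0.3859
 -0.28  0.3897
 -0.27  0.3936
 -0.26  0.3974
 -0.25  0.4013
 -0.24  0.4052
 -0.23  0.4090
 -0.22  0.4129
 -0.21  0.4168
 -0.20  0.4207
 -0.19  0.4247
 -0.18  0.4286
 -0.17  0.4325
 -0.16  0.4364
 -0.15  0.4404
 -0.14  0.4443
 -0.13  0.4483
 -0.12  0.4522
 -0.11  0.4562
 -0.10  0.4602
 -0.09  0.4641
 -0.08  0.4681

σ√T = 0.48·√0.5 = 0.3394
d₁ = [ln(310/320) + (0.05 − 0.022 + ½·0.48²)·0.5] / (σ√T) = (-0.0317 + 0.0716) / 0.3394 = 0.1174 ≈ 0.12
d₂ = 0.1174 − 0.3394 = -0.2220 ≈ -0.22
Pr(exercise) under Q = N(d₂) = 0.4129

0.4129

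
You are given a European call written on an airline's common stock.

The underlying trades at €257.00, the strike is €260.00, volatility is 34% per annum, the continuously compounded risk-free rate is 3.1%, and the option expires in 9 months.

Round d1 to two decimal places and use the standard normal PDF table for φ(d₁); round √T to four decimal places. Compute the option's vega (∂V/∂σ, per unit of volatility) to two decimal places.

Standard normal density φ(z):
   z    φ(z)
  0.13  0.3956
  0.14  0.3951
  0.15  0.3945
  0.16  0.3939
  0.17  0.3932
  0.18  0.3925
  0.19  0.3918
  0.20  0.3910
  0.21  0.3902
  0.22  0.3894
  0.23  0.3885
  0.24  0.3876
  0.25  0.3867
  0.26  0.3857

87.20

σ√T = 0.34 × 0.8660 = 0.2944
ln(S/K) + (r + σ²/2)T = ln(257/260) + (0.031 + 0.34²/2)·0.75 = -0.0116 + 0.0666 = 0.0550
d₁ = 0.0550 / 0.2944 = 0.1868 → 0.19
√T = √0.75 = 0.8660
φ(d₁) = φ(0.19) = 0.3918
vega = S·φ(d₁)·√T = 257·0.3918·0.8660 = 87.1998
(The put has the same vega.)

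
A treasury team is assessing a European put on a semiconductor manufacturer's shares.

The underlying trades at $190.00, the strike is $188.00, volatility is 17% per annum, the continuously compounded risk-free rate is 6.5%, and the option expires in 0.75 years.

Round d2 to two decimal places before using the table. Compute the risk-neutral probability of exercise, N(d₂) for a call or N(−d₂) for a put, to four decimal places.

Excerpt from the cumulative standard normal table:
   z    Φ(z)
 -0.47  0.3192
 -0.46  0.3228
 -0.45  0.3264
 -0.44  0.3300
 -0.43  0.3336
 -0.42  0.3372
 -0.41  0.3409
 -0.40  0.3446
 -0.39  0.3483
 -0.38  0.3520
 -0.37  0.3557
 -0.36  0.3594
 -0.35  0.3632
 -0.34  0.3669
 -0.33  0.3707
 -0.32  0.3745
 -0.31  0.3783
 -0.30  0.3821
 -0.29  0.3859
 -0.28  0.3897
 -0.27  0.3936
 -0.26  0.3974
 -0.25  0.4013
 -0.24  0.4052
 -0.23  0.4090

0.3707

T = 0.75;  σ√T = 0.1472
ln(S/K) + (r + σ²/2)T = ln(190/188) + (0.065 + 0.17²/2)·0.75 = 0.0106 + 0.0596 = 0.0702
d₁ = 0.0702 / 0.1472 = 0.4766 ≈ 0.48
d₂ = d₁ − σ√T = 0.4766 − 0.1472 = 0.3294 ≈ 0.33
Risk-neutral Pr[S_T < K] = N(−d₂) = N(-0.33) = 0.3707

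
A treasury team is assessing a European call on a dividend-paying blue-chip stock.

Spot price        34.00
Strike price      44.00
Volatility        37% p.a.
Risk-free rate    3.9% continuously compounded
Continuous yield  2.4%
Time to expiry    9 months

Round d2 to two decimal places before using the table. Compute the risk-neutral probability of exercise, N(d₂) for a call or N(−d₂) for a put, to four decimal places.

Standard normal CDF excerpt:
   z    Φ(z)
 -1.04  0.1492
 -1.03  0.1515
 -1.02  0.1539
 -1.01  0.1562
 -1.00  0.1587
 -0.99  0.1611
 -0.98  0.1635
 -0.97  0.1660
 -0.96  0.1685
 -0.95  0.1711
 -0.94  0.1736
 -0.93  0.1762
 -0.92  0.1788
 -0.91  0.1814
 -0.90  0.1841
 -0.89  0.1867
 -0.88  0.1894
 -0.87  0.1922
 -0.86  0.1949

0.1762

σ√T = 0.37·√0.75 = 0.3204
d₁ = [ln(34/44) + (0.039 − 0.024 + 0.37²/2)·0.75] / 0.3204 = [-0.2578 + 0.0626] / 0.3204 = -0.6093 which rounds to -0.61
d₂ = d₁ − σ√T = -0.6093 − 0.3204 = -0.9297 which rounds to -0.93
Pr(exercise) under Q = N(d₂) = 0.1762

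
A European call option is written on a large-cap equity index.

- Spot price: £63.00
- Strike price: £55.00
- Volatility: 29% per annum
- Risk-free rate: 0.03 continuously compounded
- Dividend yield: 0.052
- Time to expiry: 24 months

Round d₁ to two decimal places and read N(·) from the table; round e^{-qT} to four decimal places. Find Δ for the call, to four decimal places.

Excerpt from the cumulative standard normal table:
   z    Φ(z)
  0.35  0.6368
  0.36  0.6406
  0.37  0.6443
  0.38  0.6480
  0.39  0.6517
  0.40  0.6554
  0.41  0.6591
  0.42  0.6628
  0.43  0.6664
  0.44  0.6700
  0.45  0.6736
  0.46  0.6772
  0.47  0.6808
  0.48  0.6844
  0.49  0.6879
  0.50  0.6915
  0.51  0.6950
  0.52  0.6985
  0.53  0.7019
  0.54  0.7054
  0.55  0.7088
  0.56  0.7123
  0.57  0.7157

σ√T = 0.29 × 1.4142 = 0.4101
d₁ = [ln(63/55) + (0.03 − 0.052 + ½·0.29²)·2] / (σ√T) = (0.1358 + 0.0401) / 0.4101 = 0.4289 ⇒ 0.43
N(d₁) = N(0.43) = 0.6664
Δ_call = exp(−qT)·N(d₁) = 0.9012·0.6664 = 0.6006

0.6006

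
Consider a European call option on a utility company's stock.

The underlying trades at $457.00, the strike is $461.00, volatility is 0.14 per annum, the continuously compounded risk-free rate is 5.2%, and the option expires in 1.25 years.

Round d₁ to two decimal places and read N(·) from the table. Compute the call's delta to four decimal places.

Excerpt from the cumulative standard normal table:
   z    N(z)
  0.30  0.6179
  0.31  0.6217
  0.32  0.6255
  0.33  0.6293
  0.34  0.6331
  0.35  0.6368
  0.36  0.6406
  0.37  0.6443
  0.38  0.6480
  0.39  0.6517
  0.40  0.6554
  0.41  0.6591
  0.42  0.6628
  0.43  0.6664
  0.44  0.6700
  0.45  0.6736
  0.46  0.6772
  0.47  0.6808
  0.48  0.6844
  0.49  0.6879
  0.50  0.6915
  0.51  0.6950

0.6700

σ√T = 0.14·√1.25 = 0.1565
d₁ = [ln(457/461) + (0.052 + 0.14²/2)·1.25] / 0.1565 = [-0.0087 + 0.0772] / 0.1565 = 0.4379 which rounds to 0.44
N(d₁) = N(0.44) = 0.6700
Δ_call = N(d₁) = 0.6700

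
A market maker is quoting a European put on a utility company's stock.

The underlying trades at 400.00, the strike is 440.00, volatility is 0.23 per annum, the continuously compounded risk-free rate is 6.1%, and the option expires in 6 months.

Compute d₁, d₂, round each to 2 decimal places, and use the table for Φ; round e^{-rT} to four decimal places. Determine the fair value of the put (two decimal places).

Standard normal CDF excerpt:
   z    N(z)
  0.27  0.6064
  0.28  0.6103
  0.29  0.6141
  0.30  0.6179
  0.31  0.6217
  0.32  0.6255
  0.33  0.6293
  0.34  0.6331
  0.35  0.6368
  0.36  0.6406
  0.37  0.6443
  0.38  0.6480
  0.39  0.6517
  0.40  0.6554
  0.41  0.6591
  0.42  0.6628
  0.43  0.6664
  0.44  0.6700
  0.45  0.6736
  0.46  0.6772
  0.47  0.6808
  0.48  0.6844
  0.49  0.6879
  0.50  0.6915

41.90

σ√T = 0.23·√0.5 = 0.1626
d₁ = [ln(400/440) + (0.061 + 0.23²/2)·0.5] / 0.1626 = [-0.0953 + 0.0437] / 0.1626 = -0.3172 ⇒ -0.32
d₂ = d₁ − σ√T = -0.3172 − 0.1626 = -0.4798 ⇒ -0.48
exp(−rT) = exp(−0.061·0.5) = 0.9700
P = 440·0.9700·N(0.48) − 400·N(0.32) = 440·0.9700·0.6844 − 400·0.6255 = 292.1019 − 250.2000 = 41.9019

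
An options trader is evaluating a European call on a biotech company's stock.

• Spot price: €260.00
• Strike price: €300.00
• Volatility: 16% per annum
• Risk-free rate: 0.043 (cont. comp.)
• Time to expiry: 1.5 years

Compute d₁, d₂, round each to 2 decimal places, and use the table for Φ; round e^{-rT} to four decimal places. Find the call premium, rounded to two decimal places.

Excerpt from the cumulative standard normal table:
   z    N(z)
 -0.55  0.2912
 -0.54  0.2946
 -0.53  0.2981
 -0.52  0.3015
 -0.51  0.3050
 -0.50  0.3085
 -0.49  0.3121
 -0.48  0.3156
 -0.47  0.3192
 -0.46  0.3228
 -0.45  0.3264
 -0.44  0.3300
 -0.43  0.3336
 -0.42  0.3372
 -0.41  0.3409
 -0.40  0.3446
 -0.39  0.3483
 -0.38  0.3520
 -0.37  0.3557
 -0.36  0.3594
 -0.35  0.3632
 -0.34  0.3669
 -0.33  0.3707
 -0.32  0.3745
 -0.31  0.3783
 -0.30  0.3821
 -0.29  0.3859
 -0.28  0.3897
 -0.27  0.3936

€12.58

T = 1.5;  σ√T = 0.1960
d₁ = [ln(260/300) + (0.043 + 0.16²/2)·1.5] / 0.1960 = [-0.1431 + 0.0837] / 0.1960 = -0.3031 which rounds to -0.30
d₂ = d₁ − σ√T = -0.3031 − 0.1960 = -0.4991 which rounds to -0.50
e^(−rT) = e^(−0.043·1.5) = 0.9375
N(d₁) = N(-0.30) = 0.3821;  N(d₂) = N(-0.50) = 0.3085
C = 260·0.3821 − 300·0.9375·0.3085 = 99.3460 − 86.7656 = 12.5804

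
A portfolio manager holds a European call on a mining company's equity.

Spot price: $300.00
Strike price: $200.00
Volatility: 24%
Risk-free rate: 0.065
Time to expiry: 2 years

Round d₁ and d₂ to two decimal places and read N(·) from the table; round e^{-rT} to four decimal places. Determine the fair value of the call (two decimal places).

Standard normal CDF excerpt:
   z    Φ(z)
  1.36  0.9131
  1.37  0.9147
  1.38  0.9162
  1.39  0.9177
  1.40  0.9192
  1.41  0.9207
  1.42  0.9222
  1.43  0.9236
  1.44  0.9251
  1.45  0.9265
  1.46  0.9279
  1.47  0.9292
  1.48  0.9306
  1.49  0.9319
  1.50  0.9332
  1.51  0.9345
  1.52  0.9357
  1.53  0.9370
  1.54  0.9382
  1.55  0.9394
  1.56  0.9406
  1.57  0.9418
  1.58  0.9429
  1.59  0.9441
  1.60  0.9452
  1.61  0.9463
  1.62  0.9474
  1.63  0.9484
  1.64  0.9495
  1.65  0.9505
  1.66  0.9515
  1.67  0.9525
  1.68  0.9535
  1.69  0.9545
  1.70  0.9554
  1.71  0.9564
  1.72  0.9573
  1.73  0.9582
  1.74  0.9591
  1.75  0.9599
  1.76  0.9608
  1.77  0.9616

σ√T = 0.24·√2 = 0.3394
ln(S/K) + (r + σ²/2)T = ln(300/200) + (0.065 + 0.24²/2)·2 = 0.4055 + 0.1876 = 0.5931
d₁ = 0.5931 / 0.3394 = 1.7473 ≈ 1.75
d₂ = d₁ − σ√T = 1.7473 − 0.3394 = 1.4079 ≈ 1.41
e^(−rT) = e^(−0.065·2) = 0.8781
C = 300·N(1.75) − 200·0.8781·N(1.41) = 300·0.9599 − 200·0.8781·0.9207 = 287.9700 − 161.6933 = 126.2767

$126.28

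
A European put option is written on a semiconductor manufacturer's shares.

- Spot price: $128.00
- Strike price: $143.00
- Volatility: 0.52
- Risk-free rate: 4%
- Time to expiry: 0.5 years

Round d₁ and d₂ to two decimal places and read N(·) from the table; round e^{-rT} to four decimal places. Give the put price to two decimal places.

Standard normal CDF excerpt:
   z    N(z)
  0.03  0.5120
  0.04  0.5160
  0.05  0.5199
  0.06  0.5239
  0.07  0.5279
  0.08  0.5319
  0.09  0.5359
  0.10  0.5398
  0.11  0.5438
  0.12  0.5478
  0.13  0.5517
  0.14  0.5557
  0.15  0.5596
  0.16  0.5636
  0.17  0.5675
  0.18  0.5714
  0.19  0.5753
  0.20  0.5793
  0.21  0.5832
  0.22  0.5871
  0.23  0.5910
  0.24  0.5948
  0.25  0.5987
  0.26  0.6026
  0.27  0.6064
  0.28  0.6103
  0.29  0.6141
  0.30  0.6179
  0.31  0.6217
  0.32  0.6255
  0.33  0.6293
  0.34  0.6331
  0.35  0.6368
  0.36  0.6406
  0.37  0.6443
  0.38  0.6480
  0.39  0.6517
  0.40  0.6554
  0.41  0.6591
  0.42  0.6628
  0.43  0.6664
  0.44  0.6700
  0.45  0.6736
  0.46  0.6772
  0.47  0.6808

$26.35

σ√T = 0.52 × 0.7071 = 0.3677
d₁ = [ln(128/143) + (0.04 + ½·0.52²)·0.5] / (σ√T) = (-0.1108 + 0.0876) / 0.3677 = -0.0631 which rounds to -0.06
d₂ = -0.0631 − 0.3677 = -0.4308 which rounds to -0.43
exp(−rT) = exp(−0.04·0.5) = 0.9802
N(−d₂) = N(0.43) = 0.6664;  N(−d₁) = N(0.06) = 0.5239
P = 143·0.9802·0.6664 − 128·0.5239 = 93.4084 − 67.0592 = 26.3492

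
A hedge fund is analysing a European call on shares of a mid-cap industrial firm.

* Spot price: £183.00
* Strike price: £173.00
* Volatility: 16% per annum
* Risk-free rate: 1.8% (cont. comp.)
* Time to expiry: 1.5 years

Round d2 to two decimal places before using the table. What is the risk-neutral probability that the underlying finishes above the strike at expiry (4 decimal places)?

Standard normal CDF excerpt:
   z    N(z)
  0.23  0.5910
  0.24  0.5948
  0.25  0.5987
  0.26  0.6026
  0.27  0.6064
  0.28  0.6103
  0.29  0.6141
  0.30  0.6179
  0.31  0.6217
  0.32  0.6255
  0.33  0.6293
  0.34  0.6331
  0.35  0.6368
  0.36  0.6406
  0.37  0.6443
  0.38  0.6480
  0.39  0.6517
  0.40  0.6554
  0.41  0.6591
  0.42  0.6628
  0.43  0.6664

0.6293

T = 1.5;  σ√T = 0.1960
d₁ = [ln(183/173) + (0.018 + 0.16²/2)·1.5] / 0.1960 = [0.0562 + 0.0462] / 0.1960 = 0.5225 ≈ 0.52
d₂ = d₁ − σ√T = 0.5225 − 0.1960 = 0.3266 ≈ 0.33
Risk-neutral Pr[S_T > K] = N(d₂) = N(0.33) = 0.6293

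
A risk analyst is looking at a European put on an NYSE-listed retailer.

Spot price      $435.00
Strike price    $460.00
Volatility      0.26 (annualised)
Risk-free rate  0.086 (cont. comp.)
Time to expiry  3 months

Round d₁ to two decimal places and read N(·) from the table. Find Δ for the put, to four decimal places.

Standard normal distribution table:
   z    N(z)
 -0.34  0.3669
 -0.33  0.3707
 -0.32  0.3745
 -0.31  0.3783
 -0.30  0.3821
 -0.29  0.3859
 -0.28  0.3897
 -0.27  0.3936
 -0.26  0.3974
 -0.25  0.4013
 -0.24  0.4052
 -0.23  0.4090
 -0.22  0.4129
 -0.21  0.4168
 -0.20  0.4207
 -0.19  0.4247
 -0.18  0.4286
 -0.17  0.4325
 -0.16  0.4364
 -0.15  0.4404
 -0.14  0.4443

-0.5793

σ√T = 0.26·√0.25 = 0.1300
d₁ = [ln(435/460) + (0.086 + 0.26²/2)·0.25] / 0.1300 = [-0.0559 + 0.0299] / 0.1300 = -0.1995 ≈ -0.20
N(d₁) = N(-0.20) = 0.4207
Δ_put = N(d₁) − 1 = 0.4207 − 1 = -0.5793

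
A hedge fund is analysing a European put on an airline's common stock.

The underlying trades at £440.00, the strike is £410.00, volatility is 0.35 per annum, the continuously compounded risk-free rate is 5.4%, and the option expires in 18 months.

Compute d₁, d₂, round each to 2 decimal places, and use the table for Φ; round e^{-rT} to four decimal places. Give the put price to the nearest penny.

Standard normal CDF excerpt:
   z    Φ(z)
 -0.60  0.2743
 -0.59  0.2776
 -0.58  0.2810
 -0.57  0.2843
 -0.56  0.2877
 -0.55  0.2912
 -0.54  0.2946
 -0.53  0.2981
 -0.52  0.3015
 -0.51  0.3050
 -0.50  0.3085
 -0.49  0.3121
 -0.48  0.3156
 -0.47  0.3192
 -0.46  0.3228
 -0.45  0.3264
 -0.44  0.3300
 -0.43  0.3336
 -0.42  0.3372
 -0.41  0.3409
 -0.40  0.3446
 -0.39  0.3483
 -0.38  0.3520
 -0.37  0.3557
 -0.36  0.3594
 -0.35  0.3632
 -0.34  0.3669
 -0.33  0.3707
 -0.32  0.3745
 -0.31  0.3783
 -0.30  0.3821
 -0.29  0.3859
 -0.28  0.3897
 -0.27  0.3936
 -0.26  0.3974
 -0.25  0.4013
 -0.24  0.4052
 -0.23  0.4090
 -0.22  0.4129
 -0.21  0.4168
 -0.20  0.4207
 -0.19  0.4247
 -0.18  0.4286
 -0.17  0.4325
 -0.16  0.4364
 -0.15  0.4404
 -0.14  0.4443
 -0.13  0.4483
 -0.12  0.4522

£42.90

T = 1.5;  σ√T = 0.4287
d₁ = [ln(440/410) + (0.054 + ½·0.35²)·1.5] / (σ√T) = (0.0706 + 0.1729) / 0.4287 = 0.5680 which rounds to 0.57
d₂ = 0.5680 − 0.4287 = 0.1394 which rounds to 0.14
e^(−rT) = e^(−0.054·1.5) = 0.9222
P = 410·0.9222·N(-0.14) − 440·N(-0.57) = 410·0.9222·0.4443 − 440·0.2843 = 167.9907 − 125.0920 = 42.8987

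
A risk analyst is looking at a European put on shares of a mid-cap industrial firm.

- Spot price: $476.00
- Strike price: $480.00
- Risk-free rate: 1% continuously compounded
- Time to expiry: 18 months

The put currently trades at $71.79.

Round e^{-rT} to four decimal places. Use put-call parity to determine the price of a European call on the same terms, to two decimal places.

$74.94

e^(−rT) = e^(−0.01·1.5) = 0.9851
Put-call parity: C − P = S − K·e^(−rT) = 476 − 480·0.9851 = 476 − 472.8480 = 3.1520
C = P + (C − P) = 71.79 + (3.1520) = 74.9420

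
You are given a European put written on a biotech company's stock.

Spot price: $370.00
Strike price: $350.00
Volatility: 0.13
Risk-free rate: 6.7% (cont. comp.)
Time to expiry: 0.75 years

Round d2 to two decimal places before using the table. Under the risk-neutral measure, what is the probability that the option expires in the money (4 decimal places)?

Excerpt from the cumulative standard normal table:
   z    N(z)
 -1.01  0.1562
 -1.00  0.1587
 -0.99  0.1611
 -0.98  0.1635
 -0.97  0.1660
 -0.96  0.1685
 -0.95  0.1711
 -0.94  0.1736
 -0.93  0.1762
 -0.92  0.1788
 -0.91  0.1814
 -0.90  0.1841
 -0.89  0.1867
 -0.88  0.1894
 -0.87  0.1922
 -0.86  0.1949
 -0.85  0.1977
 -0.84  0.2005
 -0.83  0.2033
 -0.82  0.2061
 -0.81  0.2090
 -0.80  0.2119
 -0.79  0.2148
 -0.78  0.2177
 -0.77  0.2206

0.1894

T = 0.75;  σ√T = 0.1126
d₁ = [ln(370/350) + (0.067 + 0.13²/2)·0.75] / 0.1126 = [0.0556 + 0.0566] / 0.1126 = 0.9962 ⇒ 1.00
d₂ = d₁ − σ√T = 0.9962 − 0.1126 = 0.8836 ⇒ 0.88
Risk-neutral Pr[S_T < K] = N(−d₂) = N(-0.88) = 0.1894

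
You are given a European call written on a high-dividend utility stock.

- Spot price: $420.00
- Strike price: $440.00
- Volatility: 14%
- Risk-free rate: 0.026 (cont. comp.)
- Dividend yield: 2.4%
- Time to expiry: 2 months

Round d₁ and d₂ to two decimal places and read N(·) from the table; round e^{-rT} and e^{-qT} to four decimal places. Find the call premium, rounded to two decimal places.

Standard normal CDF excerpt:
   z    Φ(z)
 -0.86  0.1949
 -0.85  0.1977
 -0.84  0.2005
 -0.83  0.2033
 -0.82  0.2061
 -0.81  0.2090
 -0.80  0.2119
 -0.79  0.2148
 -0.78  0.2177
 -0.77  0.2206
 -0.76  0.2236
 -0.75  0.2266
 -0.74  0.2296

$3.23

σ√T = 0.14·√0.1667 = 0.0572
d₁ = [ln(420/440) + (0.026 − 0.024 + ½·0.14²)·0.1667] / (σ√T) = (-0.0465 + 0.0020) / 0.0572 = -0.7795 → -0.78
d₂ = -0.7795 − 0.0572 = -0.8367 → -0.84
e^(−qT) = e^(−0.024·0.1667) = 0.9960;  e^(−rT) = e^(−0.026·0.1667) = 0.9957
N(d₁) = N(-0.78) = 0.2177;  N(d₂) = N(-0.84) = 0.2005
C = 420·0.9960·0.2177 − 440·0.9957·0.2005 = 91.0683 − 87.8407 = 3.2276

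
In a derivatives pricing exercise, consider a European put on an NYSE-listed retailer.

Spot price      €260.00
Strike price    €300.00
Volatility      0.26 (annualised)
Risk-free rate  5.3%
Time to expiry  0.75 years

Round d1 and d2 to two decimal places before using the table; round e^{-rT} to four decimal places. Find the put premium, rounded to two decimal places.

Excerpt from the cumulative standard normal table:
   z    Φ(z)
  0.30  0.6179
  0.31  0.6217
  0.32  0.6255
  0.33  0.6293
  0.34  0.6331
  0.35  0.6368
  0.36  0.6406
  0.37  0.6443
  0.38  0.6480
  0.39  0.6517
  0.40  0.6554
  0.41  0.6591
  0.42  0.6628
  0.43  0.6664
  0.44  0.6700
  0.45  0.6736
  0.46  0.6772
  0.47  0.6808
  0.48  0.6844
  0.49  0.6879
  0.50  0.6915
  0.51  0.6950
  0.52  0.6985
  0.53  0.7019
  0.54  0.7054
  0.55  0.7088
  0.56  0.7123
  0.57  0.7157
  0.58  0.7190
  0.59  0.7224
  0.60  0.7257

σ√T = 0.26·√0.75 = 0.2252
d₁ = [ln(260/300) + (0.053 + 0.26²/2)·0.75] / 0.2252 = [-0.1431 + 0.0651] / 0.2252 = -0.3464 ≈ -0.35
d₂ = d₁ − σ√T = -0.3464 − 0.2252 = -0.5716 ≈ -0.57
exp(−rT) = exp(−0.053·0.75) = 0.9610
N(−d₂) = N(0.57) = 0.7157;  N(−d₁) = N(0.35) = 0.6368
P = 300·0.9610·0.7157 − 260·0.6368 = 206.3363 − 165.5680 = 40.7683

€40.77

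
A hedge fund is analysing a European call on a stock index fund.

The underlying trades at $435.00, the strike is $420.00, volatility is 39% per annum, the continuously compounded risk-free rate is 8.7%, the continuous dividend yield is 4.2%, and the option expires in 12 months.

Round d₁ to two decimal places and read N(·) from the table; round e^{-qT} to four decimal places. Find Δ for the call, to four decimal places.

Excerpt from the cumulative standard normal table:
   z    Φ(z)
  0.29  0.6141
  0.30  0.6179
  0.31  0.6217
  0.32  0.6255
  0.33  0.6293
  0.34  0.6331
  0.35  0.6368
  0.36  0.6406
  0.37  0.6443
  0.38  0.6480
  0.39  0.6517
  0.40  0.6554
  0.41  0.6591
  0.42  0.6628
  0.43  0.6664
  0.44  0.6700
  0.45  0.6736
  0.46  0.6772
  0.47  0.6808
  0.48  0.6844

σ√T = 0.39·√1 = 0.3900
d₁ = [ln(435/420) + (0.087 − 0.042 + ½·0.39²)·1] / (σ√T) = (0.0351 + 0.1210) / 0.3900 = 0.4004 ≈ 0.40
N(d₁) = N(0.40) = 0.6554
Δ_call = exp(−qT)·N(d₁) = 0.9589·0.6554 = 0.6285

0.6285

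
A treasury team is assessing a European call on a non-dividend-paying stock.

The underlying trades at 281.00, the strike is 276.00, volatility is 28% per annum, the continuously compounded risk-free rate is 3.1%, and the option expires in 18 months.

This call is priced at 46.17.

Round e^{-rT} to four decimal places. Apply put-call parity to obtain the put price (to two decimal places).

28.64

e^(−rT) = e^(−0.031·1.5) = 0.9546
Put-call parity: C − P = S − K·e^(−rT) = 281 − 276·0.9546 = 281 − 263.4696 = 17.5304
P = C − (C − P) = 46.17 − (17.5304) = 28.6396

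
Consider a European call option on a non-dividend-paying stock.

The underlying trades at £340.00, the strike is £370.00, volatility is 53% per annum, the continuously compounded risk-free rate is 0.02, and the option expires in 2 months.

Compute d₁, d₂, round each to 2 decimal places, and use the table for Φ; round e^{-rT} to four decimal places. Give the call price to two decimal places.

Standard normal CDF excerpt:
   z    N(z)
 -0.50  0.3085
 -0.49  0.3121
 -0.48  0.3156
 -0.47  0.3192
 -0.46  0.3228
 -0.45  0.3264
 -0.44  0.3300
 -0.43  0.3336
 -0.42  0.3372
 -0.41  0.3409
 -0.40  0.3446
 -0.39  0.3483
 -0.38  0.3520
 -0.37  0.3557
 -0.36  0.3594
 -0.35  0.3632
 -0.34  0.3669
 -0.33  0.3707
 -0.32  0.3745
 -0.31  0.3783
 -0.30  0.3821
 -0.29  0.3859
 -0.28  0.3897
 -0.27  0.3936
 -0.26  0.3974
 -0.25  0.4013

£17.44

T = 0.1667;  σ√T = 0.2164
ln(S/K) + (r + σ²/2)T = ln(340/370) + (0.02 + 0.53²/2)·0.1667 = -0.0846 + 0.0267 = -0.0578
d₁ = -0.0578 / 0.2164 = -0.2672 → -0.27
d₂ = d₁ − σ√T = -0.2672 − 0.2164 = -0.4836 → -0.48
exp(−rT) = exp(−0.02·0.1667) = 0.9967
C = 340·N(-0.27) − 370·0.9967·N(-0.48) = 340·0.3936 − 370·0.9967·0.3156 = 133.8240 − 116.3867 = 17.4373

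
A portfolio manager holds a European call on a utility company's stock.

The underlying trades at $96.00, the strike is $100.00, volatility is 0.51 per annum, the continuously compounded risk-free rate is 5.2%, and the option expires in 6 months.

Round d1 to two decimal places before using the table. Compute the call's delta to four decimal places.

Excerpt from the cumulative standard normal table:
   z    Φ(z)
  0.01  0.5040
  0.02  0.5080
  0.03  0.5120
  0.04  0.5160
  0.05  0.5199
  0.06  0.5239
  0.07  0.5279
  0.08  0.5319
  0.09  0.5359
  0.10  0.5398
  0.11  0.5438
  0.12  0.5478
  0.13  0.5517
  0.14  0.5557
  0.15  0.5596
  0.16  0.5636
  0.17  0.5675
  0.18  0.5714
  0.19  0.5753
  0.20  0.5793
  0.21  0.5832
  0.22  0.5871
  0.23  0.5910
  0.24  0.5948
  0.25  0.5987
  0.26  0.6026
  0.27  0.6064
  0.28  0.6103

σ√T = 0.51·√0.5 = 0.3606
ln(S/K) + (r + σ²/2)T = ln(96/100) + (0.052 + 0.51²/2)·0.5 = -0.0408 + 0.0910 = 0.0502
d₁ = 0.0502 / 0.3606 = 0.1392 which rounds to 0.14
N(d₁) = N(0.14) = 0.5557
Δ_call = N(d₁) = 0.5557

0.5557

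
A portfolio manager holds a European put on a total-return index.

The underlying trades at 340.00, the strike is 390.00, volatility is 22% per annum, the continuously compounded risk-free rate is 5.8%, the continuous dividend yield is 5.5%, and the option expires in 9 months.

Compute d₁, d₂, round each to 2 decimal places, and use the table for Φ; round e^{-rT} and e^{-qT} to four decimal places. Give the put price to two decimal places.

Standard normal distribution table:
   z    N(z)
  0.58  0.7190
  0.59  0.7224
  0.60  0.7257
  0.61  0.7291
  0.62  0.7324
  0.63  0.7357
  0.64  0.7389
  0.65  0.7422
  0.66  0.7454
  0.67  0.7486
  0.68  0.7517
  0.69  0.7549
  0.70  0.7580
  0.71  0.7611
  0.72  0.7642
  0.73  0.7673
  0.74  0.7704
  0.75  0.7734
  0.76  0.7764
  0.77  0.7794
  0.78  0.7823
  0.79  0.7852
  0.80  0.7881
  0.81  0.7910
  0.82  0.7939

56.39

σ√T = 0.22 × 0.8660 = 0.1905
d₁ = [ln(340/390) + (0.058 − 0.055 + 0.22²/2)·0.75] / 0.1905 = [-0.1372 + 0.0204] / 0.1905 = -0.6130 → -0.61
d₂ = d₁ − σ√T = -0.6130 − 0.1905 = -0.8036 → -0.80
exp(−qT) = exp(−0.055·0.75) = 0.9596;  exp(−rT) = exp(−0.058·0.75) = 0.9574
N(−d₂) = N(0.80) = 0.7881;  N(−d₁) = N(0.61) = 0.7291
P = 390·0.9574·0.7881 − 340·0.9596·0.7291 = 294.2655 − 237.8791 = 56.3864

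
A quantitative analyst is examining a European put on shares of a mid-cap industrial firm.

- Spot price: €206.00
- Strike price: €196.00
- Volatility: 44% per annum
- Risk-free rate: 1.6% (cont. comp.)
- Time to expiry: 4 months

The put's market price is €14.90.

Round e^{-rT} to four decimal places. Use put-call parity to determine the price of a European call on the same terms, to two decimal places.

e^(−rT) = e^(−0.016·0.3333) = 0.9947
Put-call parity: C − P = S − K·e^(−rT) = 206 − 196·0.9947 = 206 − 194.9612 = 11.0388
C = P + (C − P) = 14.90 + (11.0388) = 25.9388

€25.94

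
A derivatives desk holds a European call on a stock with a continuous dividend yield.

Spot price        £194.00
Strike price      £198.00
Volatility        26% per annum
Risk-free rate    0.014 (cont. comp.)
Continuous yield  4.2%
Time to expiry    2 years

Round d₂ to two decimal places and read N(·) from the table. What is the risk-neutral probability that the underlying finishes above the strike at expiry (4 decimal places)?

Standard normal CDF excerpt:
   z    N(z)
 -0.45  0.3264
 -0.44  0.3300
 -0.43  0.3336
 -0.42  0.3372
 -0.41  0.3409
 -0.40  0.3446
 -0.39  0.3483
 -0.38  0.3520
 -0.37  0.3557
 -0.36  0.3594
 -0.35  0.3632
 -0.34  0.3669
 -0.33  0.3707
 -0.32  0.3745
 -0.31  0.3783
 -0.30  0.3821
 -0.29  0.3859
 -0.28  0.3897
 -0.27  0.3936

T = 2;  σ√T = 0.3677
d₁ = [ln(194/198) + (0.014 − 0.042 + 0.26²/2)·2] / 0.3677 = [-0.0204 + 0.0116] / 0.3677 = -0.0240 ≈ -0.02
d₂ = d₁ − σ√T = -0.0240 − 0.3677 = -0.3917 ≈ -0.39
Pr(exercise) under Q = N(d₂) = 0.3483

0.3483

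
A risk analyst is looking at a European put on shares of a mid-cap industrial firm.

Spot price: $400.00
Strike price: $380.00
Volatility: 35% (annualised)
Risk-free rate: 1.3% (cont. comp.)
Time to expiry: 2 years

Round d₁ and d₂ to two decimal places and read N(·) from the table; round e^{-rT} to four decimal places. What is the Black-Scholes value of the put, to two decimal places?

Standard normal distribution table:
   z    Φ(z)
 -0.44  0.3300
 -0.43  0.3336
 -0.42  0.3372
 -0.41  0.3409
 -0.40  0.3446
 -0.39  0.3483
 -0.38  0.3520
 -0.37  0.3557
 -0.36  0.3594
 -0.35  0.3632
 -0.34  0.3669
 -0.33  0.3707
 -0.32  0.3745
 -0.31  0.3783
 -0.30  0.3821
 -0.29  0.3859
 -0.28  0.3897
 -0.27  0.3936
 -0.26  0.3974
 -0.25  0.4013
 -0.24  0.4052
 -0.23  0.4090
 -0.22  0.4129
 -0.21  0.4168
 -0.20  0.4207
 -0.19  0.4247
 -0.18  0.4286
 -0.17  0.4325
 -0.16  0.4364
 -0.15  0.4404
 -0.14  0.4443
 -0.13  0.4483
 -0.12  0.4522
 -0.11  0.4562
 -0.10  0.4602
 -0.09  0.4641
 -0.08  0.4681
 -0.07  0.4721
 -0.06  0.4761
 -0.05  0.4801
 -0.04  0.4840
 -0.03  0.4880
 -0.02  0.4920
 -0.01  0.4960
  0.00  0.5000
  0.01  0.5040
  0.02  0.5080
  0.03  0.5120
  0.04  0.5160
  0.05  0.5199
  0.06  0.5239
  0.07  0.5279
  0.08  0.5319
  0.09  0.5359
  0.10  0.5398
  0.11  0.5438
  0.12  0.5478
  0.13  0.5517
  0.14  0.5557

T = 2;  σ√T = 0.4950
d₁ = [ln(400/380) + (0.013 + 0.35²/2)·2] / 0.4950 = [0.0513 + 0.1485] / 0.4950 = 0.4036 ⇒ 0.40
d₂ = d₁ − σ√T = 0.4036 − 0.4950 = -0.0913 ⇒ -0.09
exp(−rT) = exp(−0.013·2) = 0.9743
P = 380·0.9743·N(0.09) − 400·N(-0.40) = 380·0.9743·0.5359 − 400·0.3446 = 198.4084 − 137.8400 = 60.5684

$60.57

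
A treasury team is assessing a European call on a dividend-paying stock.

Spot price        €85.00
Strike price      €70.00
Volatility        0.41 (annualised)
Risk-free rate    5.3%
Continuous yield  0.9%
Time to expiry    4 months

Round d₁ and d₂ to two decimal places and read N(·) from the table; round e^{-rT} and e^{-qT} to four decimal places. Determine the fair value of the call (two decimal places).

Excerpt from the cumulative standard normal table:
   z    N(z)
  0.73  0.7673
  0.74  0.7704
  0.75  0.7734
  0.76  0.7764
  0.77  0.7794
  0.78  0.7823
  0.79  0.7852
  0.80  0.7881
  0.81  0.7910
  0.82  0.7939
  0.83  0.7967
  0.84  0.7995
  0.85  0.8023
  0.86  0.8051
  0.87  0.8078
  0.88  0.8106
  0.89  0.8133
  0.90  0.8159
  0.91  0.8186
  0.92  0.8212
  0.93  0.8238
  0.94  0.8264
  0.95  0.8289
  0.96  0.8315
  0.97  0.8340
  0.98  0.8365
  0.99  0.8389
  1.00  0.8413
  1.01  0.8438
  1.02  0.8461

€17.90

σ√T = 0.41 × 0.5774 = 0.2367
d₁ = [ln(85/70) + (0.053 − 0.009 + 0.41²/2)·0.3333] / 0.2367 = [0.1942 + 0.0427] / 0.2367 = 1.0005 ≈ 1.00
d₂ = d₁ − σ√T = 1.0005 − 0.2367 = 0.7638 ≈ 0.76
exp(−qT) = exp(−0.009·0.3333) = 0.9970;  exp(−rT) = exp(−0.053·0.3333) = 0.9825
C = 85·0.9970·N(1.00) − 70·0.9825·N(0.76) = 85·0.9970·0.8413 − 70·0.9825·0.7764 = 71.2960 − 53.3969 = 17.8991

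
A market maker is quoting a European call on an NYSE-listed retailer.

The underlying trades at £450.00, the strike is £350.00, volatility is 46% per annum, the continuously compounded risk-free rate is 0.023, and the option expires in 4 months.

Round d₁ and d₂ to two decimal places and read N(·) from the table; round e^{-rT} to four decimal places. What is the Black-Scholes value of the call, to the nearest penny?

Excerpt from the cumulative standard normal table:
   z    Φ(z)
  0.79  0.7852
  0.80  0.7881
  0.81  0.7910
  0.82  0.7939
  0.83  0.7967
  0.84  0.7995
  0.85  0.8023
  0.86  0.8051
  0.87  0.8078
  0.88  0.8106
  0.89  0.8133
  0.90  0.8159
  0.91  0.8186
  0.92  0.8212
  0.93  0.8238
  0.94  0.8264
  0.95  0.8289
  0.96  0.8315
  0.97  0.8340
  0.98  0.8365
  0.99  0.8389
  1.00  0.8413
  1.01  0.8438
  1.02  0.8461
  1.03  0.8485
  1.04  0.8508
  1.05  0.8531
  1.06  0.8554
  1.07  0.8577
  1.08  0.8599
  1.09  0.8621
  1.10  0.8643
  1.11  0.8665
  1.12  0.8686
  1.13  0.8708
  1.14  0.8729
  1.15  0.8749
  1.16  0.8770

σ√T = 0.46·√0.3333 = 0.2656
d₁ = [ln(450/350) + (0.023 + 0.46²/2)·0.3333] / 0.2656 = [0.2513 + 0.0429] / 0.2656 = 1.1079 → 1.11
d₂ = d₁ − σ√T = 1.1079 − 0.2656 = 0.8424 → 0.84
exp(−rT) = exp(−0.023·0.3333) = 0.9924
N(d₁) = N(1.11) = 0.8665;  N(d₂) = N(0.84) = 0.7995
C = 450·0.8665 − 350·0.9924·0.7995 = 389.9250 − 277.6983 = 112.2267

£112.23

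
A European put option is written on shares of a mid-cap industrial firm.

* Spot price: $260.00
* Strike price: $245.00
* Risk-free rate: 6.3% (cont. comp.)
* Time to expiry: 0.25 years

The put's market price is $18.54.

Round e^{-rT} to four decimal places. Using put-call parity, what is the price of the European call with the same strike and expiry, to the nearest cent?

exp(−rT) = exp(−0.063·0.25) = 0.9844
Put-call parity: C − P = S − K·e^(−rT) = 260 − 245·0.9844 = 260 − 241.1780 = 18.8220
C = P + (C − P) = 18.54 + (18.8220) = 37.3620

$37.36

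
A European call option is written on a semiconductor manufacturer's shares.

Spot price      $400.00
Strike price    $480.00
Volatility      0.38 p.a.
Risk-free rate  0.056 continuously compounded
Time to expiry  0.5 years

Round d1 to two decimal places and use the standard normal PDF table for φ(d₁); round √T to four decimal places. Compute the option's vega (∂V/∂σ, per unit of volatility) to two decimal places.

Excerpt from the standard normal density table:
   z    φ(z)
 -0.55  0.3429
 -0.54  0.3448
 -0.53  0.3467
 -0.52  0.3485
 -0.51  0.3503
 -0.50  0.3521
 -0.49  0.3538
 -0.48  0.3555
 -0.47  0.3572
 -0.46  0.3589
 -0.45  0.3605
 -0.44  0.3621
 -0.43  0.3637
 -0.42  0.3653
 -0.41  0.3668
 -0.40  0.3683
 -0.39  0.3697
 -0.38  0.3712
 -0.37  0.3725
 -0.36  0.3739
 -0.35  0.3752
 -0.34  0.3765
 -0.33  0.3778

102.42

σ√T = 0.38·√0.5 = 0.2687
d₁ = [ln(400/480) + (0.056 + 0.38²/2)·0.5] / 0.2687 = [-0.1823 + 0.0641] / 0.2687 = -0.4400 which rounds to -0.44
√T = √0.5 = 0.7071
φ(d₁) = φ(-0.44) = 0.3621
vega = S·φ(d₁)·√T = 400·0.3621·0.7071 = 102.4164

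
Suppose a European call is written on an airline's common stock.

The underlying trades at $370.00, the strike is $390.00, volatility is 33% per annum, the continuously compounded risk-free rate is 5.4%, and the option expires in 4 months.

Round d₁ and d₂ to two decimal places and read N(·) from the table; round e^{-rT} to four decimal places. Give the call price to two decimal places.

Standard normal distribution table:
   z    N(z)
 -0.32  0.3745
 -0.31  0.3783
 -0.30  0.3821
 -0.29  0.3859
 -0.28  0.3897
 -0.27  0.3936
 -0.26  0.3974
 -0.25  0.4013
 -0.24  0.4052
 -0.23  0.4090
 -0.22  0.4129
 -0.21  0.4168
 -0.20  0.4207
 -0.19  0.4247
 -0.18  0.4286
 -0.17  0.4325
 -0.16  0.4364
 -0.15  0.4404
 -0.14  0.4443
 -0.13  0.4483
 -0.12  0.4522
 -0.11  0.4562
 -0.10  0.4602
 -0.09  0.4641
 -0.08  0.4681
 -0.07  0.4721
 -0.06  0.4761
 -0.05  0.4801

$22.44

T = 0.3333;  σ√T = 0.1905
ln(S/K) + (r + σ²/2)T = ln(370/390) + (0.054 + 0.33²/2)·0.3333 = -0.0526 + 0.0362 = -0.0165
d₁ = -0.0165 / 0.1905 = -0.0866 ≈ -0.09
d₂ = d₁ − σ√T = -0.0866 − 0.1905 = -0.2771 ≈ -0.28
exp(−rT) = exp(−0.054·0.3333) = 0.9822
C = 370·N(-0.09) − 390·0.9822·N(-0.28) = 370·0.4641 − 390·0.9822·0.3897 = 171.7170 − 149.2777 = 22.4393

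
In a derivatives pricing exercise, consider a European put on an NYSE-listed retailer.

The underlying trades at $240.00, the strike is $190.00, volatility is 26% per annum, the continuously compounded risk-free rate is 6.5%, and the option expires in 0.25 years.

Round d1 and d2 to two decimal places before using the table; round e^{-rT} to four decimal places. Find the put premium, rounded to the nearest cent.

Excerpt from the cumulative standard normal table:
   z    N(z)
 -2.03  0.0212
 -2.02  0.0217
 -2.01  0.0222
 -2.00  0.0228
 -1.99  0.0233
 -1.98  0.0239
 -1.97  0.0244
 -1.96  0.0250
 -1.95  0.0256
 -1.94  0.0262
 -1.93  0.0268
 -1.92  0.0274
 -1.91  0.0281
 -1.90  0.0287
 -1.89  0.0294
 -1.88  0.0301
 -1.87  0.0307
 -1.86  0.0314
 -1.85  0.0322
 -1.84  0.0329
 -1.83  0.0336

T = 0.25;  σ√T = 0.1300
d₁ = [ln(240/190) + (0.065 + 0.26²/2)·0.25] / 0.1300 = [0.2336 + 0.0247] / 0.1300 = 1.9870 ⇒ 1.99
d₂ = d₁ − σ√T = 1.9870 − 0.1300 = 1.8570 ⇒ 1.86
e^(−rT) = e^(−0.065·0.25) = 0.9839
P = 190·0.9839·N(-1.86) − 240·N(-1.99) = 190·0.9839·0.0314 − 240·0.0233 = 5.8699 − 5.5920 = 0.2779

$0.28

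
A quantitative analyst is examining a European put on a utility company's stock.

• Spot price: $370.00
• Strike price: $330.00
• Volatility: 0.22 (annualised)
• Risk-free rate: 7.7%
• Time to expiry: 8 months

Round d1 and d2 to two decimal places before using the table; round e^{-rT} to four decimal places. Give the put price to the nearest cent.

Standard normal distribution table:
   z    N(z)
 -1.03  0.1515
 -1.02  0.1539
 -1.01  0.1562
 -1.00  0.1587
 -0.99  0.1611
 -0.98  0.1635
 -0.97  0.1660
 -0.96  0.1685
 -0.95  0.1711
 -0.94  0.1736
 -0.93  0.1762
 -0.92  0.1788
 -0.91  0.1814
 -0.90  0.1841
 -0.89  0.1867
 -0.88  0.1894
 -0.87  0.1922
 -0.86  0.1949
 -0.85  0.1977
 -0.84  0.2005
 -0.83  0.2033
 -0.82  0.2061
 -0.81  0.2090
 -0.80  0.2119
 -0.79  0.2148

σ√T = 0.22 × 0.8165 = 0.1796
d₁ = [ln(370/330) + (0.077 + 0.22²/2)·0.6667] / 0.1796 = [0.1144 + 0.0675] / 0.1796 = 1.0125 → 1.01
d₂ = d₁ − σ√T = 1.0125 − 0.1796 = 0.8329 → 0.83
exp(−rT) = exp(−0.077·0.6667) = 0.9500
N(−d₂) = N(-0.83) = 0.2033;  N(−d₁) = N(-1.01) = 0.1562
P = 330·0.9500·0.2033 − 370·0.1562 = 63.7346 − 57.7940 = 5.9406

$5.94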